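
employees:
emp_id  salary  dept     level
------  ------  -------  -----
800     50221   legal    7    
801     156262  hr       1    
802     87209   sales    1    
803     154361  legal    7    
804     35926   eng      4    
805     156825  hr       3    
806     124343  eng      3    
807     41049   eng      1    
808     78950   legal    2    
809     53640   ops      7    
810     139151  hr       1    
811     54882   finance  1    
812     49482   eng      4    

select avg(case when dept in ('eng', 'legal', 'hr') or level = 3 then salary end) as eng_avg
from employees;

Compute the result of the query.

98657

emp_id=800: ✓ → 50221
emp_id=801: ✓ → 156262
emp_id=802: ✗
emp_id=803: ✓ → 154361
emp_id=804: ✓ → 35926
emp_id=805: ✓ → 156825
emp_id=806: ✓ → 124343
emp_id=807: ✓ → 41049
emp_id=808: ✓ → 78950
emp_id=809: ✗
emp_id=810: ✓ → 139151
emp_id=811: ✗
emp_id=812: ✓ → 49482
eng_avg = (50221 + 156262 + 154361 + 35926 + 156825 + 124343 + 41049 + 78950 + 139151 + 49482) / 10 = 98657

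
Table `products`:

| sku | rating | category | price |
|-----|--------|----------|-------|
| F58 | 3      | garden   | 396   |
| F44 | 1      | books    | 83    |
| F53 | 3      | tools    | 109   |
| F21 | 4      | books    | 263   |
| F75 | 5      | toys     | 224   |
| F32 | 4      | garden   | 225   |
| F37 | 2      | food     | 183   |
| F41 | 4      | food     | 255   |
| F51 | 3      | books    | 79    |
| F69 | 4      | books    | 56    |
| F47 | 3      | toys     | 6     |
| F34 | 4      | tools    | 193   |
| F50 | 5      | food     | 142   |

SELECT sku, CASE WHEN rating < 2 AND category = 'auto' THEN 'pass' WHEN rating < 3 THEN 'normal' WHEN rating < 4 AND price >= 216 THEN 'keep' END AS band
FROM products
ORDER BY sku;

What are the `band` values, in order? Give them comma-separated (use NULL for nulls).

NULL, NULL, NULL, normal, NULL, normal, NULL, NULL, NULL, NULL, keep, NULL, NULL

sku=F21: (no match → NULL) → NULL
sku=F32: (no match → NULL) → NULL
sku=F34: (no match → NULL) → NULL
sku=F37: rating < 3 → normal
sku=F41: (no match → NULL) → NULL
sku=F44: rating < 3 → normal
sku=F47: (no match → NULL) → NULL
sku=F50: (no match → NULL) → NULL
sku=F51: (no match → NULL) → NULL
sku=F53: (no match → NULL) → NULL
sku=F58: rating < 4 AND price >= 216 → keep
sku=F69: (no match → NULL) → NULL
sku=F75: (no match → NULL) → NULL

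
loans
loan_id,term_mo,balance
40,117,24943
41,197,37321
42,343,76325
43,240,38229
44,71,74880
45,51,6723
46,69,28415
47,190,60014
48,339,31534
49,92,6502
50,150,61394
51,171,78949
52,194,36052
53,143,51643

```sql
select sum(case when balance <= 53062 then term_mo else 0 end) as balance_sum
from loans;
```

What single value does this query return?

loan_id=40: ✓ → 117
loan_id=41: ✓ → 197
loan_id=42: ✗
loan_id=43: ✓ → 240
loan_id=44: ✗
loan_id=45: ✓ → 51
loan_id=46: ✓ → 69
loan_id=47: ✗
loan_id=48: ✓ → 339
loan_id=49: ✓ → 92
loan_id=50: ✗
loan_id=51: ✗
loan_id=52: ✓ → 194
loan_id=53: ✓ → 143
balance_sum = 117 + 197 + 240 + 51 + 69 + 339 + 92 + 194 + 143 = 1442

1442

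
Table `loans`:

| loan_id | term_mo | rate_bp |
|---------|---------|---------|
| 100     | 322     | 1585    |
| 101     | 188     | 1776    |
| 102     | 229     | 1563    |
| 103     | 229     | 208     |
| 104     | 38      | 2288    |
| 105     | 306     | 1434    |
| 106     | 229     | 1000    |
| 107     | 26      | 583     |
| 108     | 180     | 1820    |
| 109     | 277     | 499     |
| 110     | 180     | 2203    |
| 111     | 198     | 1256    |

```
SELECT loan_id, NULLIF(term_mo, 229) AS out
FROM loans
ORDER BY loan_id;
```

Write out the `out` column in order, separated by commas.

loan_id=100: term_mo=322 vs 229: differ → 322
loan_id=101: term_mo=188 vs 229: differ → 188
loan_id=102: term_mo=229 vs 229: equal → NULL
loan_id=103: term_mo=229 vs 229: equal → NULL
loan_id=104: term_mo=38 vs 229: differ → 38
loan_id=105: term_mo=306 vs 229: differ → 306
loan_id=106: term_mo=229 vs 229: equal → NULL
loan_id=107: term_mo=26 vs 229: differ → 26
loan_id=108: term_mo=180 vs 229: differ → 180
loan_id=109: term_mo=277 vs 229: differ → 277
loan_id=110: term_mo=180 vs 229: differ → 180
loan_id=111: term_mo=198 vs 229: differ → 198

322, 188, NULL, NULL, 38, 306, NULL, 26, 180, 277, 180, 198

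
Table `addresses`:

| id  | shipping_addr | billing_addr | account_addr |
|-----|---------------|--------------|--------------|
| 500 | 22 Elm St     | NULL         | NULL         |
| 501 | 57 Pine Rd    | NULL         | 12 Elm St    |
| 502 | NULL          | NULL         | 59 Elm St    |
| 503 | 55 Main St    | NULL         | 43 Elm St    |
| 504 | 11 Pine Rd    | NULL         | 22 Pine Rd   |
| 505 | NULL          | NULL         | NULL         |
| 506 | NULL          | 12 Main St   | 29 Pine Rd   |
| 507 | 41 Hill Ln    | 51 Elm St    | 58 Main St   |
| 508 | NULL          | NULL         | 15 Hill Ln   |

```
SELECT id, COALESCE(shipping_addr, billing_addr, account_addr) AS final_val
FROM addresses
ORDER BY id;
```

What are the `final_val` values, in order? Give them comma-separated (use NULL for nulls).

22 Elm St, 57 Pine Rd, 59 Elm St, 55 Main St, 11 Pine Rd, NULL, 12 Main St, 41 Hill Ln, 15 Hill Ln

id=500: shipping_addr=22 Elm St → 22 Elm St
id=501: shipping_addr=57 Pine Rd → 57 Pine Rd
id=502: shipping_addr=NULL, billing_addr=NULL, account_addr=59 Elm St → 59 Elm St
id=503: shipping_addr=55 Main St → 55 Main St
id=504: shipping_addr=11 Pine Rd → 11 Pine Rd
id=505: shipping_addr=NULL, billing_addr=NULL, account_addr=NULL (all NULL) → NULL
id=506: shipping_addr=NULL, billing_addr=12 Main St → 12 Main St
id=507: shipping_addr=41 Hill Ln → 41 Hill Ln
id=508: shipping_addr=NULL, billing_addr=NULL, account_addr=15 Hill Ln → 15 Hill Ln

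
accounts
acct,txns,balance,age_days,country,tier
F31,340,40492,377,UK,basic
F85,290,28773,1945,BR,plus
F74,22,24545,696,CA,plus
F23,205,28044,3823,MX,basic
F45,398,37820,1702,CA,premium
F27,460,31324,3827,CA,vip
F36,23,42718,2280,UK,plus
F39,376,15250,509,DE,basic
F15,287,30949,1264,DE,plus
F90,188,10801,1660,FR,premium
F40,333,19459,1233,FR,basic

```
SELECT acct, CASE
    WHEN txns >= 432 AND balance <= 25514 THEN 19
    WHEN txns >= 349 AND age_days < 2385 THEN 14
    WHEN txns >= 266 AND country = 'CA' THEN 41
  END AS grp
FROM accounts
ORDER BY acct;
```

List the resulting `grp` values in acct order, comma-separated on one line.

NULL, NULL, 41, NULL, NULL, 14, NULL, 14, NULL, NULL, NULL

acct=F15: (no match → NULL) → NULL
acct=F23: (no match → NULL) → NULL
acct=F27: txns >= 266 AND country = 'CA' → 41
acct=F31: (no match → NULL) → NULL
acct=F36: (no match → NULL) → NULL
acct=F39: txns >= 349 AND age_days < 2385 → 14
acct=F40: (no match → NULL) → NULL
acct=F45: txns >= 349 AND age_days < 2385 → 14
acct=F74: (no match → NULL) → NULL
acct=F85: (no match → NULL) → NULL
acct=F90: (no match → NULL) → NULL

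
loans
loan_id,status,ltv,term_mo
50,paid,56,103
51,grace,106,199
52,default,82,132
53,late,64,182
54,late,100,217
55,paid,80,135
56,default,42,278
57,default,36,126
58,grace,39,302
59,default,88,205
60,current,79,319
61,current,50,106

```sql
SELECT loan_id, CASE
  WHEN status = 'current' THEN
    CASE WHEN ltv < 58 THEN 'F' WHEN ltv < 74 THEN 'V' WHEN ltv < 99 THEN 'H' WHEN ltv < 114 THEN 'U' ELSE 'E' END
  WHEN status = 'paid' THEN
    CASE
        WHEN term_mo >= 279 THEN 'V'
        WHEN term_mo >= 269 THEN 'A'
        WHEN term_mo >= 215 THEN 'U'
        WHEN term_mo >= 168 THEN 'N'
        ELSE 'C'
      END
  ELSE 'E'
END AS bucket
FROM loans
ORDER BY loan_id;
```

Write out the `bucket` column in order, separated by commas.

C, E, E, E, E, C, E, E, E, E, H, F

loan_id=50: status='paid' → inner[ELSE] → C
loan_id=51: status='grace' → outer ELSE → E
loan_id=52: status='default' → outer ELSE → E
loan_id=53: status='late' → outer ELSE → E
loan_id=54: status='late' → outer ELSE → E
loan_id=55: status='paid' → inner[ELSE] → C
loan_id=56: status='default' → outer ELSE → E
loan_id=57: status='default' → outer ELSE → E
loan_id=58: status='grace' → outer ELSE → E
loan_id=59: status='default' → outer ELSE → E
loan_id=60: status='current' → inner[ltv < 99] → H
loan_id=61: status='current' → inner[ltv < 58] → F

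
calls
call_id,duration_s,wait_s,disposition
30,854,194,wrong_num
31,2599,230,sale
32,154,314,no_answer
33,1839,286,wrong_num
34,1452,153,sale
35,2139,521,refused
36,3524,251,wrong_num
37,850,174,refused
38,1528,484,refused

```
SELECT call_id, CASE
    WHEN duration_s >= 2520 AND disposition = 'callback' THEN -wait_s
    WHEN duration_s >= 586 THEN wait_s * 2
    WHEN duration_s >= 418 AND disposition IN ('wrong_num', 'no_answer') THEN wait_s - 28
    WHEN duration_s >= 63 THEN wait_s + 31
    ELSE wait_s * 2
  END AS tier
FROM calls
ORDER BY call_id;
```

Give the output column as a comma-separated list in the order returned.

388, 460, 345, 572, 306, 1042, 502, 348, 968

call_id=30: duration_s >= 586 → 388
call_id=31: duration_s >= 586 → 460
call_id=32: duration_s >= 63 → 345
call_id=33: duration_s >= 586 → 572
call_id=34: duration_s >= 586 → 306
call_id=35: duration_s >= 586 → 1042
call_id=36: duration_s >= 586 → 502
call_id=37: duration_s >= 586 → 348
call_id=38: duration_s >= 586 → 968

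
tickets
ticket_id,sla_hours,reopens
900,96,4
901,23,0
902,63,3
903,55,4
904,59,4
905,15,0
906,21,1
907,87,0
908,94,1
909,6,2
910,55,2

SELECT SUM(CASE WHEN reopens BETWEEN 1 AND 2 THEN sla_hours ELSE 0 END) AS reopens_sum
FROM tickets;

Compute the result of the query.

176

ticket_id=900: ✗
ticket_id=901: ✗
ticket_id=902: ✗
ticket_id=903: ✗
ticket_id=904: ✗
ticket_id=905: ✗
ticket_id=906: ✓ → 21
ticket_id=907: ✗
ticket_id=908: ✓ → 94
ticket_id=909: ✓ → 6
ticket_id=910: ✓ → 55
reopens_sum = 21 + 94 + 6 + 55 = 176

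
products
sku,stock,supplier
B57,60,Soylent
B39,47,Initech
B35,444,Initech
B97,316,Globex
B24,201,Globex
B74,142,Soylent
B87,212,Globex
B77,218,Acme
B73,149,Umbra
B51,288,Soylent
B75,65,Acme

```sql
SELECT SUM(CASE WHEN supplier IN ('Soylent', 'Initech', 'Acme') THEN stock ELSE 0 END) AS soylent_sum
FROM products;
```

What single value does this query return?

sku=B57: ✓ → 60
sku=B39: ✓ → 47
sku=B35: ✓ → 444
sku=B97: ✗
sku=B24: ✗
sku=B74: ✓ → 142
sku=B87: ✗
sku=B77: ✓ → 218
sku=B73: ✗
sku=B51: ✓ → 288
sku=B75: ✓ → 65
soylent_sum = 60 + 47 + 444 + 142 + 218 + 288 + 65 = 1264

1264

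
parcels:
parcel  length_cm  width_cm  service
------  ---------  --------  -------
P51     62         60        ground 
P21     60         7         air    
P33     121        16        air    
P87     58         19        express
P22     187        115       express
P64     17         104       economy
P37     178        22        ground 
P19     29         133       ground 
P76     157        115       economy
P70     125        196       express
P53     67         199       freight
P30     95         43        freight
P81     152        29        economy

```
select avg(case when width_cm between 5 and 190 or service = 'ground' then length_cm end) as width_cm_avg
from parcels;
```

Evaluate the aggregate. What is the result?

101.4545454545

parcel=P51: ✓ → 62
parcel=P21: ✓ → 60
parcel=P33: ✓ → 121
parcel=P87: ✓ → 58
parcel=P22: ✓ → 187
parcel=P64: ✓ → 17
parcel=P37: ✓ → 178
parcel=P19: ✓ → 29
parcel=P76: ✓ → 157
parcel=P70: ✗
parcel=P53: ✗
parcel=P30: ✓ → 95
parcel=P81: ✓ → 152
width_cm_avg = (62 + 60 + 121 + 58 + 187 + 17 + 178 + 29 + 157 + 95 + 152) / 11 = 101.4545454545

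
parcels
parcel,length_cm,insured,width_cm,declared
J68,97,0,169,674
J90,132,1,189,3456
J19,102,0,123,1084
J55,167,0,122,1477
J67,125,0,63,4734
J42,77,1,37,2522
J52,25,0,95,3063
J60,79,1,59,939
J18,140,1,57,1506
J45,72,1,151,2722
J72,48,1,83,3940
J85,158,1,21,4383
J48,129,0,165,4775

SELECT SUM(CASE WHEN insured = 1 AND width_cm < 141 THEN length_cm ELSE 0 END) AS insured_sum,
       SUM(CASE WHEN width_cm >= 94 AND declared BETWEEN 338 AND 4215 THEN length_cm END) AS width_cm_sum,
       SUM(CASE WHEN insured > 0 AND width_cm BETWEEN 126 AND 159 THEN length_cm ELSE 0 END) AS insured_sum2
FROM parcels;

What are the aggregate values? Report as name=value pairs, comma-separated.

[insured_sum: insured = 1 AND width_cm < 141]
parcel=J68: ✗
parcel=J90: ✗
parcel=J19: ✗
parcel=J55: ✗
parcel=J67: ✗
parcel=J42: ✓ → 77
parcel=J52: ✗
parcel=J60: ✓ → 79
parcel=J18: ✓ → 140
parcel=J45: ✗
parcel=J72: ✓ → 48
parcel=J85: ✓ → 158
parcel=J48: ✗
insured_sum = 77 + 79 + 140 + 48 + 158 = 502
—
[width_cm_sum: width_cm >= 94 AND declared BETWEEN 338 AND 4215]
parcel=J68: ✓ → 97
parcel=J90: ✓ → 132
parcel=J19: ✓ → 102
parcel=J55: ✓ → 167
parcel=J67: ✗
parcel=J42: ✗
parcel=J52: ✓ → 25
parcel=J60: ✗
parcel=J18: ✗
parcel=J45: ✓ → 72
parcel=J72: ✗
parcel=J85: ✗
parcel=J48: ✗
width_cm_sum = 97 + 132 + 102 + 167 + 25 + 72 = 595
—
[insured_sum2: insured > 0 AND width_cm BETWEEN 126 AND 159]
parcel=J68: ✗
parcel=J90: ✗
parcel=J19: ✗
parcel=J55: ✗
parcel=J67: ✗
parcel=J42: ✗
parcel=J52: ✗
parcel=J60: ✗
parcel=J18: ✗
parcel=J45: ✓ → 72
parcel=J72: ✗
parcel=J85: ✗
parcel=J48: ✗
insured_sum2 = 72

insured_sum=502, width_cm_sum=595, insured_sum2=72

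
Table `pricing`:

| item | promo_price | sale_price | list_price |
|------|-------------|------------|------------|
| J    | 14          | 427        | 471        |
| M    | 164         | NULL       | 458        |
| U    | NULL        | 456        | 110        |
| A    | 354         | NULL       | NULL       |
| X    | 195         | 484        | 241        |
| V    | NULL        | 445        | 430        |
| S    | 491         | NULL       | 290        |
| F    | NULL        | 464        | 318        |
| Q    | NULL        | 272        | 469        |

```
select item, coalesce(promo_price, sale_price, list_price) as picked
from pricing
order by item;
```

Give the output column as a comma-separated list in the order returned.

item=A: promo_price=354 → 354
item=F: promo_price=NULL, sale_price=464 → 464
item=J: promo_price=14 → 14
item=M: promo_price=164 → 164
item=Q: promo_price=NULL, sale_price=272 → 272
item=S: promo_price=491 → 491
item=U: promo_price=NULL, sale_price=456 → 456
item=V: promo_price=NULL, sale_price=445 → 445
item=X: promo_price=195 → 195

354, 464, 14, 164, 272, 491, 456, 445, 195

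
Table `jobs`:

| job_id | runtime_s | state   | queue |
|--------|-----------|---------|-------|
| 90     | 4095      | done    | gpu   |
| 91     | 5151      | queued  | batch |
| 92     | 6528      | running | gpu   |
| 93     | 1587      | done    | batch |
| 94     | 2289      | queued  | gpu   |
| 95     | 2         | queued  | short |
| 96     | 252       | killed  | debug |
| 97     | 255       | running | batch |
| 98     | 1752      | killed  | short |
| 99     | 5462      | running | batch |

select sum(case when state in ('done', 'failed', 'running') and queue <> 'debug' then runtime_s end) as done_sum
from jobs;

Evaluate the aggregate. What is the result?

job_id=90: ✓ → 4095
job_id=91: ✗
job_id=92: ✓ → 6528
job_id=93: ✓ → 1587
job_id=94: ✗
job_id=95: ✗
job_id=96: ✗
job_id=97: ✓ → 255
job_id=98: ✗
job_id=99: ✓ → 5462
done_sum = 4095 + 6528 + 1587 + 255 + 5462 = 17927

17927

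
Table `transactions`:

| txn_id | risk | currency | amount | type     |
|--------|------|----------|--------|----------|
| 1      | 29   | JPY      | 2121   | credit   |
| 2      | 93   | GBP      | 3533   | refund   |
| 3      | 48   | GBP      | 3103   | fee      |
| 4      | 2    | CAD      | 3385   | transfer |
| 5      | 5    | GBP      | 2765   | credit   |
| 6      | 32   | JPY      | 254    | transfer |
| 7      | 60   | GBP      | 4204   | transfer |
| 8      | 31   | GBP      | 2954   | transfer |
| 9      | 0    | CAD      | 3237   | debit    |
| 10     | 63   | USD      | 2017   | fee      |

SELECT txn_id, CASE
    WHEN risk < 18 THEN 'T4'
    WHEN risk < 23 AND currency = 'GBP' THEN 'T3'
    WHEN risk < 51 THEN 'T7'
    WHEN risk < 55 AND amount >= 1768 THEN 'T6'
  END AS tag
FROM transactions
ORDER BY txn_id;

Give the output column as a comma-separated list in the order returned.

txn_id=1: risk < 51 → T7
txn_id=2: (no match → NULL) → NULL
txn_id=3: risk < 51 → T7
txn_id=4: risk < 18 → T4
txn_id=5: risk < 18 → T4
txn_id=6: risk < 51 → T7
txn_id=7: (no match → NULL) → NULL
txn_id=8: risk < 51 → T7
txn_id=9: risk < 18 → T4
txn_id=10: (no match → NULL) → NULL

T7, NULL, T7, T4, T4, T7, NULL, T7, T4, NULL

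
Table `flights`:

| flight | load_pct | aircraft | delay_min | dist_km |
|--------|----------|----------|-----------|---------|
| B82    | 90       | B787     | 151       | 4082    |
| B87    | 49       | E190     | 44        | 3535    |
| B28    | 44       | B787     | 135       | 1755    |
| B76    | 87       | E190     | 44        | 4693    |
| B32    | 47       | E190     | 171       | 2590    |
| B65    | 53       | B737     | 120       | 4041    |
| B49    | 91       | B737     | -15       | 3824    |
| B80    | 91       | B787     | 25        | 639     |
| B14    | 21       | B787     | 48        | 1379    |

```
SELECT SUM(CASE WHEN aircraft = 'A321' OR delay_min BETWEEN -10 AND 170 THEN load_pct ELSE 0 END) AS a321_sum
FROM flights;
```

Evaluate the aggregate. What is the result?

flight=B82: ✓ → 90
flight=B87: ✓ → 49
flight=B28: ✓ → 44
flight=B76: ✓ → 87
flight=B32: ✗
flight=B65: ✓ → 53
flight=B49: ✗
flight=B80: ✓ → 91
flight=B14: ✓ → 21
a321_sum = 90 + 49 + 44 + 87 + 53 + 91 + 21 = 435

435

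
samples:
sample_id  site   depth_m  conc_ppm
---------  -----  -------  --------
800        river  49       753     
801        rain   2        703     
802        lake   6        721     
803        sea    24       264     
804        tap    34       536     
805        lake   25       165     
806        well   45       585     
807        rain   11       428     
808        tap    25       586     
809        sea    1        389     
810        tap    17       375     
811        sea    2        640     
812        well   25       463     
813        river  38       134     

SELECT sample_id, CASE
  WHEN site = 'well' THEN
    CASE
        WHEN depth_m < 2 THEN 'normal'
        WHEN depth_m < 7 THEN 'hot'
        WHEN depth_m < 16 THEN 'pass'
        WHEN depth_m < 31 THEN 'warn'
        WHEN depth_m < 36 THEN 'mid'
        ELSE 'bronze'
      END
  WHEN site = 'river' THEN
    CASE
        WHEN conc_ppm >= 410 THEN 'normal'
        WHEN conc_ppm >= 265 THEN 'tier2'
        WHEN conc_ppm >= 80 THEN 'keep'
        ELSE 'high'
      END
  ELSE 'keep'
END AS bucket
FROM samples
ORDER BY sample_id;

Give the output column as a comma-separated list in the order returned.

sample_id=800: site='river' → inner[conc_ppm >= 410] → normal
sample_id=801: site='rain' → outer ELSE → keep
sample_id=802: site='lake' → outer ELSE → keep
sample_id=803: site='sea' → outer ELSE → keep
sample_id=804: site='tap' → outer ELSE → keep
sample_id=805: site='lake' → outer ELSE → keep
sample_id=806: site='well' → inner[ELSE] → bronze
sample_id=807: site='rain' → outer ELSE → keep
sample_id=808: site='tap' → outer ELSE → keep
sample_id=809: site='sea' → outer ELSE → keep
sample_id=810: site='tap' → outer ELSE → keep
sample_id=811: site='sea' → outer ELSE → keep
sample_id=812: site='well' → inner[depth_m < 31] → warn
sample_id=813: site='river' → inner[conc_ppm >= 80] → keep

normal, keep, keep, keep, keep, keep, bronze, keep, keep, keep, keep, keep, warn, keep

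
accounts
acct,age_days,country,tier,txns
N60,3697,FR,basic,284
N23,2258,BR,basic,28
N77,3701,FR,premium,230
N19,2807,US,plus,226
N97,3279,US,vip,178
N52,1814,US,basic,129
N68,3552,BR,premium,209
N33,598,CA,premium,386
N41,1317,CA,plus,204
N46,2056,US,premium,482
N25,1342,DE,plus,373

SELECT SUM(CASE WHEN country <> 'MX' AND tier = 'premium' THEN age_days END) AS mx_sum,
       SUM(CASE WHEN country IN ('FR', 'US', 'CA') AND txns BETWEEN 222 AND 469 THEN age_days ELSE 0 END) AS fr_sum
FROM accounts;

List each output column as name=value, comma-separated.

mx_sum=9907, fr_sum=10803

[mx_sum: country <> 'MX' AND tier = 'premium']
acct=N60: ✗
acct=N23: ✗
acct=N77: ✓ → 3701
acct=N19: ✗
acct=N97: ✗
acct=N52: ✗
acct=N68: ✓ → 3552
acct=N33: ✓ → 598
acct=N41: ✗
acct=N46: ✓ → 2056
acct=N25: ✗
mx_sum = 3701 + 3552 + 598 + 2056 = 9907
—
[fr_sum: country IN ('FR', 'US', 'CA') AND txns BETWEEN 222 AND 469]
acct=N60: ✓ → 3697
acct=N23: ✗
acct=N77: ✓ → 3701
acct=N19: ✓ → 2807
acct=N97: ✗
acct=N52: ✗
acct=N68: ✗
acct=N33: ✓ → 598
acct=N41: ✗
acct=N46: ✗
acct=N25: ✗
fr_sum = 3697 + 3701 + 2807 + 598 = 10803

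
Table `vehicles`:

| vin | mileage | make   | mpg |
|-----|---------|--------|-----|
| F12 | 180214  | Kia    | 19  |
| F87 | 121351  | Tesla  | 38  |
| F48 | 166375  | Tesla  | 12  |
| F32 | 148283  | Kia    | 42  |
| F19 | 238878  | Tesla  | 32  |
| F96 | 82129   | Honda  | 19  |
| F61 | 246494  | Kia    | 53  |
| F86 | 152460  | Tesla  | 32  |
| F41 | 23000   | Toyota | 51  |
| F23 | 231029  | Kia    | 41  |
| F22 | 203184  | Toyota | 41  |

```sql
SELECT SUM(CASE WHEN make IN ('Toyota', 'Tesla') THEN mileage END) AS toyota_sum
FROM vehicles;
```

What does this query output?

905248

vin=F12: ✗
vin=F87: ✓ → 121351
vin=F48: ✓ → 166375
vin=F32: ✗
vin=F19: ✓ → 238878
vin=F96: ✗
vin=F61: ✗
vin=F86: ✓ → 152460
vin=F41: ✓ → 23000
vin=F23: ✗
vin=F22: ✓ → 203184
toyota_sum = 121351 + 166375 + 238878 + 152460 + 23000 + 203184 = 905248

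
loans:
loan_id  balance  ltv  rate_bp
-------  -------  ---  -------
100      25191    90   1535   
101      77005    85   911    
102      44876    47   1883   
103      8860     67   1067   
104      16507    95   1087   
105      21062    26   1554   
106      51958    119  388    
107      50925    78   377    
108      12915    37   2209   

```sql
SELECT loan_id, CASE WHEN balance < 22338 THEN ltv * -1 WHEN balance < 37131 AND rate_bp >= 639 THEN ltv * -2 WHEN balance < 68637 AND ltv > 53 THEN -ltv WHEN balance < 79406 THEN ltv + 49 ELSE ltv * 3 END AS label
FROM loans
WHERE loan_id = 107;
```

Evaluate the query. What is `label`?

loan_id = 107: balance=50925, ltv=78, rate_bp=377.
balance < 22338 → false
balance < 37131 AND rate_bp >= 639 → false
balance < 68637 AND ltv > 53 → true → -78

-78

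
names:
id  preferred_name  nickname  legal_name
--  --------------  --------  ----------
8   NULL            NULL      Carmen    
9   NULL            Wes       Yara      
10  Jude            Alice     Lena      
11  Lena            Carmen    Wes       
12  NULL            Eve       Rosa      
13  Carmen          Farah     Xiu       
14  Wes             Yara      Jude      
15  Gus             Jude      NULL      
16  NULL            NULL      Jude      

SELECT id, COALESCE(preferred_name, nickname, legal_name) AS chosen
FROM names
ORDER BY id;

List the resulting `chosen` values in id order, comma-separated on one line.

id=8: preferred_name=NULL, nickname=NULL, legal_name=Carmen → Carmen
id=9: preferred_name=NULL, nickname=Wes → Wes
id=10: preferred_name=Jude → Jude
id=11: preferred_name=Lena → Lena
id=12: preferred_name=NULL, nickname=Eve → Eve
id=13: preferred_name=Carmen → Carmen
id=14: preferred_name=Wes → Wes
id=15: preferred_name=Gus → Gus
id=16: preferred_name=NULL, nickname=NULL, legal_name=Jude → Jude

Carmen, Wes, Jude, Lena, Eve, Carmen, Wes, Gus, Jude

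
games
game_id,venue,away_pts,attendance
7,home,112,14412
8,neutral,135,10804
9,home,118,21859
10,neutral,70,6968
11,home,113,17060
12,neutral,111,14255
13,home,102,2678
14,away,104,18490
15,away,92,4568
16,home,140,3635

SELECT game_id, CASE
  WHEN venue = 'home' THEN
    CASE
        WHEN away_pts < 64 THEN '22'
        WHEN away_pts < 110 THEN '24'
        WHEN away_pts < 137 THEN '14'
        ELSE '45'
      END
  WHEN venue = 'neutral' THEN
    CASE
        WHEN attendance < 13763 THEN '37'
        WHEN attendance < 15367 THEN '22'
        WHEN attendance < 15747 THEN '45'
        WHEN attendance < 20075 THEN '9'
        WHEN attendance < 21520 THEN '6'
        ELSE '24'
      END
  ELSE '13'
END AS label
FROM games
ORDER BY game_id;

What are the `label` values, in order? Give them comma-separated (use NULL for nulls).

game_id=7: venue='home' → inner[away_pts < 137] → 14
game_id=8: venue='neutral' → inner[attendance < 13763] → 37
game_id=9: venue='home' → inner[away_pts < 137] → 14
game_id=10: venue='neutral' → inner[attendance < 13763] → 37
game_id=11: venue='home' → inner[away_pts < 137] → 14
game_id=12: venue='neutral' → inner[attendance < 15367] → 22
game_id=13: venue='home' → inner[away_pts < 110] → 24
game_id=14: venue='away' → outer ELSE → 13
game_id=15: venue='away' → outer ELSE → 13
game_id=16: venue='home' → inner[ELSE] → 45

14, 37, 14, 37, 14, 22, 24, 13, 13, 45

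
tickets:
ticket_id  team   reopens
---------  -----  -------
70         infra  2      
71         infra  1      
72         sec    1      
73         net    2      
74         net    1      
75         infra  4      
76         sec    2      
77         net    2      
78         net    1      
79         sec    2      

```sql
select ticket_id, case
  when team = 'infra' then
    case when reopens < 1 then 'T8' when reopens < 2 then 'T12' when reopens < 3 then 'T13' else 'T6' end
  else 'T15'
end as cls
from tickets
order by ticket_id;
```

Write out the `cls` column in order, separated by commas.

T13, T12, T15, T15, T15, T6, T15, T15, T15, T15

ticket_id=70: team='infra' → inner[reopens < 3] → T13
ticket_id=71: team='infra' → inner[reopens < 2] → T12
ticket_id=72: team='sec' → outer ELSE → T15
ticket_id=73: team='net' → outer ELSE → T15
ticket_id=74: team='net' → outer ELSE → T15
ticket_id=75: team='infra' → inner[ELSE] → T6
ticket_id=76: team='sec' → outer ELSE → T15
ticket_id=77: team='net' → outer ELSE → T15
ticket_id=78: team='net' → outer ELSE → T15
ticket_id=79: team='sec' → outer ELSE → T15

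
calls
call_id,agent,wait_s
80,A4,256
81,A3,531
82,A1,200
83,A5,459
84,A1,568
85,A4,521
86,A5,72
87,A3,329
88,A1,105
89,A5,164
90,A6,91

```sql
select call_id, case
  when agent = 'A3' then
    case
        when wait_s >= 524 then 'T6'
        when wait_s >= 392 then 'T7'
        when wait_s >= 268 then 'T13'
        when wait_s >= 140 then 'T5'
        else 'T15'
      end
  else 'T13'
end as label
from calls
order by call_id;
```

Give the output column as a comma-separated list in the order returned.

call_id=80: agent='A4' → outer ELSE → T13
call_id=81: agent='A3' → inner[wait_s >= 524] → T6
call_id=82: agent='A1' → outer ELSE → T13
call_id=83: agent='A5' → outer ELSE → T13
call_id=84: agent='A1' → outer ELSE → T13
call_id=85: agent='A4' → outer ELSE → T13
call_id=86: agent='A5' → outer ELSE → T13
call_id=87: agent='A3' → inner[wait_s >= 268] → T13
call_id=88: agent='A1' → outer ELSE → T13
call_id=89: agent='A5' → outer ELSE → T13
call_id=90: agent='A6' → outer ELSE → T13

T13, T6, T13, T13, T13, T13, T13, T13, T13, T13, T13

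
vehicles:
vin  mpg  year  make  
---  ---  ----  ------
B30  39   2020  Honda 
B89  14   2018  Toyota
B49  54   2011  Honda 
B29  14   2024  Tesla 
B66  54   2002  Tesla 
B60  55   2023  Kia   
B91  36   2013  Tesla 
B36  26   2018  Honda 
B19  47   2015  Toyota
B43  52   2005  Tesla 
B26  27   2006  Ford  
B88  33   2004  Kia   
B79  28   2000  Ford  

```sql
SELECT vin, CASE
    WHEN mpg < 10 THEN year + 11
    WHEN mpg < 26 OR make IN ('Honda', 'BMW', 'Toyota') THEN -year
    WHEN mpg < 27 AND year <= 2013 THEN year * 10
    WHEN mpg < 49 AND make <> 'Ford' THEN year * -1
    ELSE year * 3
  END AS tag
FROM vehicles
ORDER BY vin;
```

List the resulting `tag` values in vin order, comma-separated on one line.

-2015, 6018, -2024, -2020, -2018, 6015, -2011, 6069, 6006, 6000, -2004, -2018, -2013

vin=B19: mpg < 26 OR make IN ('Honda', 'BMW', 'Toyota') → -2015
vin=B26: ELSE → 6018
vin=B29: mpg < 26 OR make IN ('Honda', 'BMW', 'Toyota') → -2024
vin=B30: mpg < 26 OR make IN ('Honda', 'BMW', 'Toyota') → -2020
vin=B36: mpg < 26 OR make IN ('Honda', 'BMW', 'Toyota') → -2018
vin=B43: ELSE → 6015
vin=B49: mpg < 26 OR make IN ('Honda', 'BMW', 'Toyota') → -2011
vin=B60: ELSE → 6069
vin=B66: ELSE → 6006
vin=B79: ELSE → 6000
vin=B88: mpg < 49 AND make <> 'Ford' → -2004
vin=B89: mpg < 26 OR make IN ('Honda', 'BMW', 'Toyota') → -2018
vin=B91: mpg < 49 AND make <> 'Ford' → -2013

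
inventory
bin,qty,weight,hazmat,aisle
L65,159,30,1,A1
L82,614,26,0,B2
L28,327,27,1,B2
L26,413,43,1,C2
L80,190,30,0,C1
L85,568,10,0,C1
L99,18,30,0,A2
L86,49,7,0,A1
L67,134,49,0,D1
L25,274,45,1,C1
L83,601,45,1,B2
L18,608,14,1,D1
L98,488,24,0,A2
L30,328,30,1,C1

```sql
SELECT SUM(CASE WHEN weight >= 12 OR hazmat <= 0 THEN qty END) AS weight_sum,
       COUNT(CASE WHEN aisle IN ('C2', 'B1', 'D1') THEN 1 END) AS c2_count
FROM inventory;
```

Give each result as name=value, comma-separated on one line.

weight_sum=4771, c2_count=3

[weight_sum: weight >= 12 OR hazmat <= 0]
bin=L65: ✓ → 159
bin=L82: ✓ → 614
bin=L28: ✓ → 327
bin=L26: ✓ → 413
bin=L80: ✓ → 190
bin=L85: ✓ → 568
bin=L99: ✓ → 18
bin=L86: ✓ → 49
bin=L67: ✓ → 134
bin=L25: ✓ → 274
bin=L83: ✓ → 601
bin=L18: ✓ → 608
bin=L98: ✓ → 488
bin=L30: ✓ → 328
weight_sum = 159 + 614 + 327 + 413 + 190 + 568 + 18 + 49 + 134 + 274 + 601 + 608 + 488 + 328 = 4771
—
[c2_count: aisle IN ('C2', 'B1', 'D1')]
bin=L65: ✗
bin=L82: ✗
bin=L28: ✗
bin=L26: ✓ → 1
bin=L80: ✗
bin=L85: ✗
bin=L99: ✗
bin=L86: ✗
bin=L67: ✓ → 1
bin=L25: ✗
bin=L83: ✗
bin=L18: ✓ → 1
bin=L98: ✗
bin=L30: ✗
c2_count = COUNT(1, 1, 1) = 3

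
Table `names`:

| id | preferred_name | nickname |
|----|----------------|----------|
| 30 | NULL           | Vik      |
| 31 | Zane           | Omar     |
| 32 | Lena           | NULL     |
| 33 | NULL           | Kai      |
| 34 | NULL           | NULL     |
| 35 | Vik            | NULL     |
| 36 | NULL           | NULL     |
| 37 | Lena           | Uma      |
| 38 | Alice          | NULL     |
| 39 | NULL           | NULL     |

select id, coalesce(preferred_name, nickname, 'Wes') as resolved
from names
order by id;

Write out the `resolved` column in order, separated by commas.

Vik, Zane, Lena, Kai, Wes, Vik, Wes, Lena, Alice, Wes

id=30: preferred_name=NULL, nickname=Vik → Vik
id=31: preferred_name=Zane → Zane
id=32: preferred_name=Lena → Lena
id=33: preferred_name=NULL, nickname=Kai → Kai
id=34: preferred_name=NULL, nickname=NULL, → literal Wes → Wes
id=35: preferred_name=Vik → Vik
id=36: preferred_name=NULL, nickname=NULL, → literal Wes → Wes
id=37: preferred_name=Lena → Lena
id=38: preferred_name=Alice → Alice
id=39: preferred_name=NULL, nickname=NULL, → literal Wes → Wes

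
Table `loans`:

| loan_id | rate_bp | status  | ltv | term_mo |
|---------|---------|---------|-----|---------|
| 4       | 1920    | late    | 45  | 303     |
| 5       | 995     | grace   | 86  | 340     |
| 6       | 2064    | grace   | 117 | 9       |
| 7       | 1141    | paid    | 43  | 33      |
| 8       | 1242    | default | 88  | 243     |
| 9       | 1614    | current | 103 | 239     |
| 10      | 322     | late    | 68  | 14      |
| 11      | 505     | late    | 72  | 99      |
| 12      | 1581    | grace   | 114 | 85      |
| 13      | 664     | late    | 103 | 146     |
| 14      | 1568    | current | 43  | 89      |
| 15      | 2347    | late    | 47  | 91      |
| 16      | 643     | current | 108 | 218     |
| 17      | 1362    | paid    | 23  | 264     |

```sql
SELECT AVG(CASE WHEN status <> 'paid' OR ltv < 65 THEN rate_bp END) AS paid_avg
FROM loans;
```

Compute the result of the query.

1283.4285714286

loan_id=4: ✓ → 1920
loan_id=5: ✓ → 995
loan_id=6: ✓ → 2064
loan_id=7: ✓ → 1141
loan_id=8: ✓ → 1242
loan_id=9: ✓ → 1614
loan_id=10: ✓ → 322
loan_id=11: ✓ → 505
loan_id=12: ✓ → 1581
loan_id=13: ✓ → 664
loan_id=14: ✓ → 1568
loan_id=15: ✓ → 2347
loan_id=16: ✓ → 643
loan_id=17: ✓ → 1362
paid_avg = (1920 + 995 + 2064 + 1141 + 1242 + 1614 + 322 + 505 + 1581 + 664 + 1568 + 2347 + 643 + 1362) / 14 = 1283.4285714286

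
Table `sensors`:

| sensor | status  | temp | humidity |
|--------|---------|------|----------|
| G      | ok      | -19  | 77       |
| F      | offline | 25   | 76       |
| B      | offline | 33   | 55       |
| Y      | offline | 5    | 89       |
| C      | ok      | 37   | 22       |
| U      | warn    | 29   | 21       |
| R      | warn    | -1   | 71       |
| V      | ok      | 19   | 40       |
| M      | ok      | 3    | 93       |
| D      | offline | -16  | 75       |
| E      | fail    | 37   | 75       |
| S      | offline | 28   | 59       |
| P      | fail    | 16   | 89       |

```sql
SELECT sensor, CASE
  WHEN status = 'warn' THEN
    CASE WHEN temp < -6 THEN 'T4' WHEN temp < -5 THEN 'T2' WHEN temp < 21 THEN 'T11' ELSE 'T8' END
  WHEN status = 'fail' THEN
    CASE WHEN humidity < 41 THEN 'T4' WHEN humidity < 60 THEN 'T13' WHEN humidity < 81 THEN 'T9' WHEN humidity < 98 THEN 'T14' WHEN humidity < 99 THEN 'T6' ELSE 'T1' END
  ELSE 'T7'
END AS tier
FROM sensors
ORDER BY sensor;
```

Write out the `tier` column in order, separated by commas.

sensor=B: status='offline' → outer ELSE → T7
sensor=C: status='ok' → outer ELSE → T7
sensor=D: status='offline' → outer ELSE → T7
sensor=E: status='fail' → inner[humidity < 81] → T9
sensor=F: status='offline' → outer ELSE → T7
sensor=G: status='ok' → outer ELSE → T7
sensor=M: status='ok' → outer ELSE → T7
sensor=P: status='fail' → inner[humidity < 98] → T14
sensor=R: status='warn' → inner[temp < 21] → T11
sensor=S: status='offline' → outer ELSE → T7
sensor=U: status='warn' → inner[ELSE] → T8
sensor=V: status='ok' → outer ELSE → T7
sensor=Y: status='offline' → outer ELSE → T7

T7, T7, T7, T9, T7, T7, T7, T14, T11, T7, T8, T7, T7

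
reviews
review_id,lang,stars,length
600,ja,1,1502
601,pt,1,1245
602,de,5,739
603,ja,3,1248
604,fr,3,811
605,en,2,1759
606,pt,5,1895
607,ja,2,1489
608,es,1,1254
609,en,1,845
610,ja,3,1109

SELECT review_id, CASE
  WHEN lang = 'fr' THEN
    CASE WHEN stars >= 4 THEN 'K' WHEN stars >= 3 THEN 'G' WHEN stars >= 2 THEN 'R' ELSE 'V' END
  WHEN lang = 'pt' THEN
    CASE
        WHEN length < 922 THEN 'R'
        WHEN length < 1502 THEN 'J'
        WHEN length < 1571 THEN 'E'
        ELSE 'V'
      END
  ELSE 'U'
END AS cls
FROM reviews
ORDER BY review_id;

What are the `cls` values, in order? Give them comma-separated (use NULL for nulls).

U, J, U, U, G, U, V, U, U, U, U

review_id=600: lang='ja' → outer ELSE → U
review_id=601: lang='pt' → inner[length < 1502] → J
review_id=602: lang='de' → outer ELSE → U
review_id=603: lang='ja' → outer ELSE → U
review_id=604: lang='fr' → inner[stars >= 3] → G
review_id=605: lang='en' → outer ELSE → U
review_id=606: lang='pt' → inner[ELSE] → V
review_id=607: lang='ja' → outer ELSE → U
review_id=608: lang='es' → outer ELSE → U
review_id=609: lang='en' → outer ELSE → U
review_id=610: lang='ja' → outer ELSE → U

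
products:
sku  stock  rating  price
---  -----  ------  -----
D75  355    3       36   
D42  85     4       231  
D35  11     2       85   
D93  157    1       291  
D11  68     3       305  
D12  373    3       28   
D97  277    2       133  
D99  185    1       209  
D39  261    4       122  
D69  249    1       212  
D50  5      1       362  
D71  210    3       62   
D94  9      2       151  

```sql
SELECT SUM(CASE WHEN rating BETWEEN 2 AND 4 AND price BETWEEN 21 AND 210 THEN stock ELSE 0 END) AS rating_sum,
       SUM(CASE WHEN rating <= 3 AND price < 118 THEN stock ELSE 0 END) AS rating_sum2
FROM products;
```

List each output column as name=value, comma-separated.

rating_sum=1496, rating_sum2=949

[rating_sum: rating BETWEEN 2 AND 4 AND price BETWEEN 21 AND 210]
sku=D75: ✓ → 355
sku=D42: ✗
sku=D35: ✓ → 11
sku=D93: ✗
sku=D11: ✗
sku=D12: ✓ → 373
sku=D97: ✓ → 277
sku=D99: ✗
sku=D39: ✓ → 261
sku=D69: ✗
sku=D50: ✗
sku=D71: ✓ → 210
sku=D94: ✓ → 9
rating_sum = 355 + 11 + 373 + 277 + 261 + 210 + 9 = 1496
—
[rating_sum2: rating <= 3 AND price < 118]
sku=D75: ✓ → 355
sku=D42: ✗
sku=D35: ✓ → 11
sku=D93: ✗
sku=D11: ✗
sku=D12: ✓ → 373
sku=D97: ✗
sku=D99: ✗
sku=D39: ✗
sku=D69: ✗
sku=D50: ✗
sku=D71: ✓ → 210
sku=D94: ✗
rating_sum2 = 355 + 11 + 373 + 210 = 949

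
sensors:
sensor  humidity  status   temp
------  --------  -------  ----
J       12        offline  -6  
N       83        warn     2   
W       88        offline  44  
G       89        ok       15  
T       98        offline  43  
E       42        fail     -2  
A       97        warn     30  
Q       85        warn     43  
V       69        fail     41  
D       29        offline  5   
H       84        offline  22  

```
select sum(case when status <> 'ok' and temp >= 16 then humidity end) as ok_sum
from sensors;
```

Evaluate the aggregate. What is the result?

sensor=J: ✗
sensor=N: ✗
sensor=W: ✓ → 88
sensor=G: ✗
sensor=T: ✓ → 98
sensor=E: ✗
sensor=A: ✓ → 97
sensor=Q: ✓ → 85
sensor=V: ✓ → 69
sensor=D: ✗
sensor=H: ✓ → 84
ok_sum = 88 + 98 + 97 + 85 + 69 + 84 = 521

521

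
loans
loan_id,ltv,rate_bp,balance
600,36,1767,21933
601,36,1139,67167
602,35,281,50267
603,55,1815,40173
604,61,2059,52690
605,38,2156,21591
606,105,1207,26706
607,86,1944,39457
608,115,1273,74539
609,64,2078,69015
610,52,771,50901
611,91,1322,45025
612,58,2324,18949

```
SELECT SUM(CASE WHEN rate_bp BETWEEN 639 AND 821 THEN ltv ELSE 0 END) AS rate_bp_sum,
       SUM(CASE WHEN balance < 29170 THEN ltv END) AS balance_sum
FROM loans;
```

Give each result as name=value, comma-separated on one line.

rate_bp_sum=52, balance_sum=237

[rate_bp_sum: rate_bp BETWEEN 639 AND 821]
loan_id=600: ✗
loan_id=601: ✗
loan_id=602: ✗
loan_id=603: ✗
loan_id=604: ✗
loan_id=605: ✗
loan_id=606: ✗
loan_id=607: ✗
loan_id=608: ✗
loan_id=609: ✗
loan_id=610: ✓ → 52
loan_id=611: ✗
loan_id=612: ✗
rate_bp_sum = 52
—
[balance_sum: balance < 29170]
loan_id=600: ✓ → 36
loan_id=601: ✗
loan_id=602: ✗
loan_id=603: ✗
loan_id=604: ✗
loan_id=605: ✓ → 38
loan_id=606: ✓ → 105
loan_id=607: ✗
loan_id=608: ✗
loan_id=609: ✗
loan_id=610: ✗
loan_id=611: ✗
loan_id=612: ✓ → 58
balance_sum = 36 + 38 + 105 + 58 = 237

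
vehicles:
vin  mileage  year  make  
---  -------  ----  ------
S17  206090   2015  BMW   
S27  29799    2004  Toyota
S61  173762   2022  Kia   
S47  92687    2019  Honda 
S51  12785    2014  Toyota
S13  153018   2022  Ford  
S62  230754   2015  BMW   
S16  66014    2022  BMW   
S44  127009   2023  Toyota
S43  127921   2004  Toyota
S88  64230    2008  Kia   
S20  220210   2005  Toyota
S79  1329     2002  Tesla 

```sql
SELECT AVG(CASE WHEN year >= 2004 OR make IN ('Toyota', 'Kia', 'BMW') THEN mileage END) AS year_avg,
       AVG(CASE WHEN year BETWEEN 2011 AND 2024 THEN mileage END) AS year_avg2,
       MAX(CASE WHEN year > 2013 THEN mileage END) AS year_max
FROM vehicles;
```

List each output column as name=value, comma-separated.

[year_avg: year >= 2004 OR make IN ('Toyota', 'Kia', 'BMW')]
vin=S17: ✓ → 206090
vin=S27: ✓ → 29799
vin=S61: ✓ → 173762
vin=S47: ✓ → 92687
vin=S51: ✓ → 12785
vin=S13: ✓ → 153018
vin=S62: ✓ → 230754
vin=S16: ✓ → 66014
vin=S44: ✓ → 127009
vin=S43: ✓ → 127921
vin=S88: ✓ → 64230
vin=S20: ✓ → 220210
vin=S79: ✗
year_avg = (206090 + 29799 + 173762 + 92687 + 12785 + 153018 + 230754 + 66014 + 127009 + 127921 + 64230 + 220210) / 12 = 125356.5833333333
—
[year_avg2: year BETWEEN 2011 AND 2024]
vin=S17: ✓ → 206090
vin=S27: ✗
vin=S61: ✓ → 173762
vin=S47: ✓ → 92687
vin=S51: ✓ → 12785
vin=S13: ✓ → 153018
vin=S62: ✓ → 230754
vin=S16: ✓ → 66014
vin=S44: ✓ → 127009
vin=S43: ✗
vin=S88: ✗
vin=S20: ✗
vin=S79: ✗
year_avg2 = (206090 + 173762 + 92687 + 12785 + 153018 + 230754 + 66014 + 127009) / 8 = 132764.875
—
[year_max: year > 2013]
vin=S17: ✓ → 206090
vin=S27: ✗
vin=S61: ✓ → 173762
vin=S47: ✓ → 92687
vin=S51: ✓ → 12785
vin=S13: ✓ → 153018
vin=S62: ✓ → 230754
vin=S16: ✓ → 66014
vin=S44: ✓ → 127009
vin=S43: ✗
vin=S88: ✗
vin=S20: ✗
vin=S79: ✗
year_max = MAX(206090, 173762, 92687, 12785, 153018, 230754, 66014, 127009) = 230754

year_avg=125356.5833333333, year_avg2=132764.875, year_max=230754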